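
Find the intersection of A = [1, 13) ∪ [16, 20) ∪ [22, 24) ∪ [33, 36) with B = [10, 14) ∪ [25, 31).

[1, 13) overlaps B on [10, 13).
[16, 20) falls entirely outside B.
[22, 24) falls entirely outside B.
[33, 36) falls entirely outside B.

[10, 13)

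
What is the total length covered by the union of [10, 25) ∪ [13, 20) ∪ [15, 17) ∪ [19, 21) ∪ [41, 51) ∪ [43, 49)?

25

Merged: [10, 25), [41, 51).
Lengths: 15 + 10 = 25.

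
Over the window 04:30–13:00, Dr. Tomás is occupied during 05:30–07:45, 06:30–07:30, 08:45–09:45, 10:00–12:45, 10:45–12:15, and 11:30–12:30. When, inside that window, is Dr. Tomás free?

Covered (merged): 05:30-07:45, 08:45-09:45, 10:00-12:45.
Complement within 04:30-13:00: 04:30-05:30, 07:45-08:45, 09:45-10:00, 12:45-13:00.

04:30-05:30, 07:45-08:45, 09:45-10:00, 12:45-13:00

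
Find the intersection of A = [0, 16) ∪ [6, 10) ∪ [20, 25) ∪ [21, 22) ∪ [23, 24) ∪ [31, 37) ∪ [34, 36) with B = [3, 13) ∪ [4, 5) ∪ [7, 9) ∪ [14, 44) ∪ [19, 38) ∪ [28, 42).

[3, 13) ∪ [14, 16) ∪ [20, 25) ∪ [31, 37)

A, merged: [0, 16), [20, 25), [31, 37).
B, merged: [3, 13), [14, 44).
[0, 16) overlaps B on [3, 13), [14, 16).
[20, 25) overlaps B on [20, 25).
[31, 37) overlaps B on [31, 37).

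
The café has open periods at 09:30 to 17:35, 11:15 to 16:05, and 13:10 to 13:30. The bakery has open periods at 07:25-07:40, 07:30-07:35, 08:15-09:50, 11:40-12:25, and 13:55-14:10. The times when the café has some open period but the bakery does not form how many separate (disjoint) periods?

Merge the first list: 09:30–17:35.
Merge the second list: 07:25–07:40, 08:15–09:50, 11:40–12:25, 13:55–14:10.
A \ B = 09:50–11:40, 12:25–13:55, 14:10–17:35.
That is 3 disjoint pieces.

3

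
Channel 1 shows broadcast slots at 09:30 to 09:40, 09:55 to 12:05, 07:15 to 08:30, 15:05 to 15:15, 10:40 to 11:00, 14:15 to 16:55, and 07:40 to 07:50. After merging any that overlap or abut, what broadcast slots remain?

Sort by start: 07:15–08:30, 07:40–07:50, 09:30–09:40, 09:55–12:05, 10:40–11:00, 14:15–16:55, 15:05–15:15.
07:40–07:50 overlaps/touches 07:15–08:30 → extend to 07:15–08:30.
09:30–09:40 is disjoint → start new block.
09:55–12:05 is disjoint → start new block.
10:40–11:00 overlaps/touches 09:55–12:05 → extend to 09:55–12:05.
14:15–16:55 is disjoint → start new block.
15:05–15:15 overlaps/touches 14:15–16:55 → extend to 14:15–16:55.

07:15–08:30, 09:30–09:40, 09:55–12:05, 14:15–16:55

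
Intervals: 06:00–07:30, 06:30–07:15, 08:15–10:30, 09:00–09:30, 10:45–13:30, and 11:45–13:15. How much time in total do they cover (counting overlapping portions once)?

6 h 30 min

Merged: 06:00-07:30, 08:15-10:30, 10:45-13:30.
Lengths: 1 h 30 min + 2 h 15 min + 2 h 45 min = 6 h 30 min.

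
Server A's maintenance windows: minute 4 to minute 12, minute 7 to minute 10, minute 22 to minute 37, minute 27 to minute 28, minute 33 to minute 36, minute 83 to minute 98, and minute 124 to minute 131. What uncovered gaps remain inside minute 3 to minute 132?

The merged coverage is minute 4 to minute 12, minute 22 to minute 37, minute 83 to minute 98, minute 124 to minute 131.
Complement within minute 3 to minute 132: minute 3 to minute 4, minute 12 to minute 22, minute 37 to minute 83, minute 98 to minute 124, minute 131 to minute 132.

minute 3 to minute 4, minute 12 to minute 22, minute 37 to minute 83, minute 98 to minute 124, minute 131 to minute 132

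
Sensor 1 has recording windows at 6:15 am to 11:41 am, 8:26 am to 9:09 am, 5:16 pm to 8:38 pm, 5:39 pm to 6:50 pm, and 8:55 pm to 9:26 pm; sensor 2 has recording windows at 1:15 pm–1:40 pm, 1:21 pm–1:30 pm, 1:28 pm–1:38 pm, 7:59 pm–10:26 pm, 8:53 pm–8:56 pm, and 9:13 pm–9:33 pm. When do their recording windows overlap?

Merge the first list: 6:15 am–11:41 am, 5:16 pm–8:38 pm, 8:55 pm–9:26 pm.
Merge the second list: 1:15 pm–1:40 pm, 7:59 pm–10:26 pm.
6:15 am–11:41 am meets no B interval.
5:16 pm–8:38 pm ∩ B → 7:59 pm–8:38 pm.
8:55 pm–9:26 pm ∩ B → 8:55 pm–9:26 pm.

7:59 pm–8:38 pm, 8:55 pm–9:26 pm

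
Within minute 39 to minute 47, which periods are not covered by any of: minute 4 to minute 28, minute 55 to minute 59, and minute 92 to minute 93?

The merged coverage is minute 4 to minute 28, minute 55 to minute 59, minute 92 to minute 93.
Complement within minute 39 to minute 47: minute 39 to minute 47.

minute 39 to minute 47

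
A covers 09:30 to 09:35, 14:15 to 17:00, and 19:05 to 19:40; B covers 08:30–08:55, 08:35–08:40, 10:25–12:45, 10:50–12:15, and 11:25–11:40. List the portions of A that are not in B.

Merge the second list: 08:30-08:55, 10:25-12:45.
09:30-09:35: no B overlap → unchanged.
14:15-17:00: no B overlap → unchanged.
19:05-19:40: no B overlap → unchanged.

09:30-09:35, 14:15-17:00, 19:05-19:40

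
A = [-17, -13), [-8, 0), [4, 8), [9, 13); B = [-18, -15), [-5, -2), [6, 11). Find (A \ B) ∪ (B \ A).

[-18, -17) ∪ [-15, -13) ∪ [-8, -5) ∪ [-2, 0) ∪ [4, 6) ∪ [8, 9) ∪ [11, 13)

A but not B: [-15, -13), [-8, -5), [-2, 0), [4, 6), [11, 13).
B but not A: [-18, -17), [8, 9).
Combining gives A △ B.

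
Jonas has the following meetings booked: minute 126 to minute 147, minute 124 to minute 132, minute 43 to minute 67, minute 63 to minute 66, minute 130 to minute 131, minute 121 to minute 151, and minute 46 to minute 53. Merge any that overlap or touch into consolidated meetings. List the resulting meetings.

Sort by start: minute 43 to minute 67, minute 46 to minute 53, minute 63 to minute 66, minute 121 to minute 151, minute 124 to minute 132, minute 126 to minute 147, minute 130 to minute 131.
minute 46 to minute 53 overlaps/touches minute 43 to minute 67 → extend to minute 43 to minute 67.
minute 63 to minute 66 overlaps/touches minute 43 to minute 67 → extend to minute 43 to minute 67.
minute 121 to minute 151 is disjoint → start new block.
minute 124 to minute 132 overlaps/touches minute 121 to minute 151 → extend to minute 121 to minute 151.
minute 126 to minute 147 overlaps/touches minute 121 to minute 151 → extend to minute 121 to minute 151.
minute 130 to minute 131 overlaps/touches minute 121 to minute 151 → extend to minute 121 to minute 151.

minute 43 to minute 67, minute 121 to minute 151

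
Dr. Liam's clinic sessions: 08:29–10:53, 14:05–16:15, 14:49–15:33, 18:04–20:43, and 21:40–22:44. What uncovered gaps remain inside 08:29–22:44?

10:53–14:05, 16:15–18:04, 20:43–21:40

After merging, the occupied span is 08:29–10:53, 14:05–16:15, 18:04–20:43, 21:40–22:44.
Complement within 08:29–22:44: 10:53–14:05, 16:15–18:04, 20:43–21:40.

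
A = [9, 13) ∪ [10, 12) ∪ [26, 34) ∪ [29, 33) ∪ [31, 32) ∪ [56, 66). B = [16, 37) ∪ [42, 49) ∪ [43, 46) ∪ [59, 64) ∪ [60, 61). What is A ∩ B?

First set merges to [9, 13), [26, 34), [56, 66).
Second set merges to [16, 37), [42, 49), [59, 64).
[9, 13) falls entirely outside B.
[26, 34) overlaps B on [26, 34).
[56, 66) overlaps B on [59, 64).

[26, 34) ∪ [59, 64)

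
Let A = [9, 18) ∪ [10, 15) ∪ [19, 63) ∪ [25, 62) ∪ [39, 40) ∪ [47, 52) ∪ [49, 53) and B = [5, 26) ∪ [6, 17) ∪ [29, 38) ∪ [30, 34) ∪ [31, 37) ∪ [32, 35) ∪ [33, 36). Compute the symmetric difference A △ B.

First set merges to [9, 18), [19, 63).
Second set merges to [5, 26), [29, 38).
A but not B: [26, 29), [38, 63).
B but not A: [5, 9), [18, 19).
Combining gives A △ B.

[5, 9) ∪ [18, 19) ∪ [26, 29) ∪ [38, 63)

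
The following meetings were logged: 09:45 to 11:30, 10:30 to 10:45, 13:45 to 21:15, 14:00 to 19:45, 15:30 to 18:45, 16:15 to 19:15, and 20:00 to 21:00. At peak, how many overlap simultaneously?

4

Sweep endpoints in order; track running count of active intervals.
Peak of 4 reached at 16:15.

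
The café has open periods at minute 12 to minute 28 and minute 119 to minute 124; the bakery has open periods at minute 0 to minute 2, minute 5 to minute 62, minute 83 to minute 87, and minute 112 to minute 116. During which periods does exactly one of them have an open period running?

A but not B: minute 119 to minute 124.
B but not A: minute 0 to minute 2, minute 5 to minute 12, minute 28 to minute 62, minute 83 to minute 87, minute 112 to minute 116.
Combining gives A △ B.

minute 0 to minute 2, minute 5 to minute 12, minute 28 to minute 62, minute 83 to minute 87, minute 112 to minute 116, minute 119 to minute 124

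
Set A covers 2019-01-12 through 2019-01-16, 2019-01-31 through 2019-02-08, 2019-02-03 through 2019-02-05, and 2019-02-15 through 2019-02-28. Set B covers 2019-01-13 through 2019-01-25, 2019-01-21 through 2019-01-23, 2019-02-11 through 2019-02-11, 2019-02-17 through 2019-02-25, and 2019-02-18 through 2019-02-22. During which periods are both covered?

First set merges to 2019-01-12 through 2019-01-16, 2019-01-31 through 2019-02-08, 2019-02-15 through 2019-02-28.
Second set merges to 2019-01-13 through 2019-01-25, 2019-02-11 through 2019-02-11, 2019-02-17 through 2019-02-25.
2019-01-12 through 2019-01-16 meets the second set on 2019-01-13 through 2019-01-16.
2019-01-31 through 2019-02-08: no overlap with the second set.
2019-02-15 through 2019-02-28 meets the second set on 2019-02-17 through 2019-02-25.

2019-01-13 through 2019-01-16, 2019-02-17 through 2019-02-25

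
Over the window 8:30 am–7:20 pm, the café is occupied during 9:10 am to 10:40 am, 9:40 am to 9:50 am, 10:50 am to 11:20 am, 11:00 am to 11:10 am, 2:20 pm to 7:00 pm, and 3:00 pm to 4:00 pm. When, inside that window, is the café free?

8:30 am-9:10 am, 10:40 am-10:50 am, 11:20 am-2:20 pm, 7:00 pm-7:20 pm

The merged coverage is 9:10 am-10:40 am, 10:50 am-11:20 am, 2:20 pm-7:00 pm.
Complement within 8:30 am-7:20 pm: 8:30 am-9:10 am, 10:40 am-10:50 am, 11:20 am-2:20 pm, 7:00 pm-7:20 pm.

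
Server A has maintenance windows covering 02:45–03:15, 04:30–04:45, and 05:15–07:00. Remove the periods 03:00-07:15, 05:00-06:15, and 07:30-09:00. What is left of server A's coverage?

Merge the second list: 03:00-07:15, 07:30-09:00.
02:45-03:15 with B removed leaves 02:45-03:00.
04:30-04:45 lies entirely inside B → drops out.
05:15-07:00 lies entirely inside B → drops out.

02:45-03:00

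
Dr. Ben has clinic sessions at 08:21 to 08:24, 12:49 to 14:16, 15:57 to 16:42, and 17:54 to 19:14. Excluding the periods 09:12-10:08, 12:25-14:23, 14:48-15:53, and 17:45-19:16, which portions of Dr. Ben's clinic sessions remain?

08:21-08:24, 15:57-16:42

08:21-08:24 is untouched.
12:49-14:16 lies entirely inside B → drops out.
15:57-16:42 is untouched.
17:54-19:14 lies entirely inside B → drops out.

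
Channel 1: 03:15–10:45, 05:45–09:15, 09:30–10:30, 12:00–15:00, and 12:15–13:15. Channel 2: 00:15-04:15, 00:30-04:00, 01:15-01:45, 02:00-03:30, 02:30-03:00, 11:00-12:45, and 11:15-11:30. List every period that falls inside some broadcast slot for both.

03:15-04:15, 12:00-12:45

Merge the first list: 03:15-10:45, 12:00-15:00.
Merge the second list: 00:15-04:15, 11:00-12:45.
03:15-10:45 overlaps B on 03:15-04:15.
12:00-15:00 overlaps B on 12:00-12:45.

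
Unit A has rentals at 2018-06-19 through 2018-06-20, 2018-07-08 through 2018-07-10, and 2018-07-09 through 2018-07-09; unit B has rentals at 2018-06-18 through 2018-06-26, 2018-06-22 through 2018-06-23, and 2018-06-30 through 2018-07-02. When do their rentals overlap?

A, merged: 2018-06-19 through 2018-06-20, 2018-07-08 through 2018-07-10.
B, merged: 2018-06-18 through 2018-06-26, 2018-06-30 through 2018-07-02.
2018-06-19 through 2018-06-20 overlaps B on 2018-06-19 through 2018-06-20.
2018-07-08 through 2018-07-10 falls entirely outside B.

2018-06-19 through 2018-06-20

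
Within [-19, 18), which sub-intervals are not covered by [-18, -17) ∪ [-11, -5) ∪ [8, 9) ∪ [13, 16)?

After merging, the occupied span is [-18, -17), [-11, -5), [8, 9), [13, 16).
Complement within [-19, 18): [-19, -18), [-17, -11), [-5, 8), [9, 13), [16, 18).

[-19, -18) ∪ [-17, -11) ∪ [-5, 8) ∪ [9, 13) ∪ [16, 18)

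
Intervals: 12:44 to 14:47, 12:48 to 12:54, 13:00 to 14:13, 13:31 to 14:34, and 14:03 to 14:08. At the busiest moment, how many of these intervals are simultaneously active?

4

At 14:03, 4 of the intervals are simultaneously active.
No point has more.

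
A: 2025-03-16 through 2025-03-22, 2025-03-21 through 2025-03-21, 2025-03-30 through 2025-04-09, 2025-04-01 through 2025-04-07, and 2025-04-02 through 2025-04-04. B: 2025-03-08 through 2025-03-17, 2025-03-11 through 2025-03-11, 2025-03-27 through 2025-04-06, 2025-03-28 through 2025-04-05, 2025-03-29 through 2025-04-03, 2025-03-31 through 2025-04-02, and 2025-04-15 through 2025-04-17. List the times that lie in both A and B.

2025-03-16 through 2025-03-17, 2025-03-30 through 2025-04-06

First set merges to 2025-03-16 through 2025-03-22, 2025-03-30 through 2025-04-09.
Second set merges to 2025-03-08 through 2025-03-17, 2025-03-27 through 2025-04-06, 2025-04-15 through 2025-04-17.
2025-03-16 through 2025-03-22 meets the second set on 2025-03-16 through 2025-03-17.
2025-03-30 through 2025-04-09 meets the second set on 2025-03-30 through 2025-04-06.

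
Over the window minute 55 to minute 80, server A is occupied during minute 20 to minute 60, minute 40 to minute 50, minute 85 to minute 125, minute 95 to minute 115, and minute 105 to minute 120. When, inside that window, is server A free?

minute 60 to minute 80

Covered (merged): minute 20 to minute 60, minute 85 to minute 125.
Gaps within minute 55 to minute 80: minute 60 to minute 80.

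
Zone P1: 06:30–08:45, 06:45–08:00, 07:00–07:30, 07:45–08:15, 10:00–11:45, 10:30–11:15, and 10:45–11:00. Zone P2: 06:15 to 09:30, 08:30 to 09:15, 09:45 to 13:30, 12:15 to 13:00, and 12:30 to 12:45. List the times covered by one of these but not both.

06:15–06:30, 08:45–09:30, 09:45–10:00, 11:45–13:30

Merge the first list: 06:30–08:45, 10:00–11:45.
Merge the second list: 06:15–09:30, 09:45–13:30.
A but not B: none.
B but not A: 06:15–06:30, 08:45–09:30, 09:45–10:00, 11:45–13:30.
Combining gives A △ B.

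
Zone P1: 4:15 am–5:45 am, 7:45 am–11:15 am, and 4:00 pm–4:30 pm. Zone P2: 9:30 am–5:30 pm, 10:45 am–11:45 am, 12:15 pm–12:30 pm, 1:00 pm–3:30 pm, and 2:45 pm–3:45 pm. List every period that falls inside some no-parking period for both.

Second set merges to 9:30 am–5:30 pm.
4:15 am–5:45 am falls entirely outside B.
7:45 am–11:15 am overlaps B on 9:30 am–11:15 am.
4:00 pm–4:30 pm overlaps B on 4:00 pm–4:30 pm.

9:30 am–11:15 am, 4:00 pm–4:30 pm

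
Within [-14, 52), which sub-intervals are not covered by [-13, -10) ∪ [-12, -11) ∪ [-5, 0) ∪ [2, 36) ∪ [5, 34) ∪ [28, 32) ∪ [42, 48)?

Covered (merged): [-13, -10), [-5, 0), [2, 36), [42, 48).
Complement within [-14, 52): [-14, -13), [-10, -5), [0, 2), [36, 42), [48, 52).

[-14, -13) ∪ [-10, -5) ∪ [0, 2) ∪ [36, 42) ∪ [48, 52)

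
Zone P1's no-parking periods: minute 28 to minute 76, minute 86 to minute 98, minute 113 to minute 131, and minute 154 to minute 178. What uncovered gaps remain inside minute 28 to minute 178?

minute 76 to minute 86, minute 98 to minute 113, minute 131 to minute 154

Covered (merged): minute 28 to minute 76, minute 86 to minute 98, minute 113 to minute 131, minute 154 to minute 178.
Complement within minute 28 to minute 178: minute 76 to minute 86, minute 98 to minute 113, minute 131 to minute 154.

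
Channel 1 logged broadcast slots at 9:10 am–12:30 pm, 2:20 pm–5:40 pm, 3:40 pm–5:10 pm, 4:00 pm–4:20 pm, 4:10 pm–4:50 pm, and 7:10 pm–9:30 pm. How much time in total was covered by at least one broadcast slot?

9 h

Merged: 9:10 am–12:30 pm, 2:20 pm–5:40 pm, 7:10 pm–9:30 pm.
Lengths: 3 h 20 min + 3 h 20 min + 2 h 20 min = 9 h.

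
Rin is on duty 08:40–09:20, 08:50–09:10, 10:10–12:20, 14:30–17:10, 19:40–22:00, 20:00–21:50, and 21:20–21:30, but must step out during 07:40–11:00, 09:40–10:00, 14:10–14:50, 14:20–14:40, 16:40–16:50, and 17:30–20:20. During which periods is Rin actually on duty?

A, merged: 08:40–09:20, 10:10–12:20, 14:30–17:10, 19:40–22:00.
B, merged: 07:40–11:00, 14:10–14:50, 16:40–16:50, 17:30–20:20.
08:40–09:20: fully covered by B → removed.
10:10–12:20 minus B → 11:00–12:20.
14:30–17:10 minus B → 14:50–16:40, 16:50–17:10.
19:40–22:00 minus B → 20:20–22:00.

11:00–12:20, 14:50–16:40, 16:50–17:10, 20:20–22:00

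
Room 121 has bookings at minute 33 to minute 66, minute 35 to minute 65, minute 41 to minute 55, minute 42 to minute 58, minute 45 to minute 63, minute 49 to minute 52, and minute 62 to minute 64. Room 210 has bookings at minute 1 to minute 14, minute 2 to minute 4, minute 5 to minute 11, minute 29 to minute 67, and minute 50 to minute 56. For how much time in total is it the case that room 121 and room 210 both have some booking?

A, merged: minute 33 to minute 66.
B, merged: minute 1 to minute 14, minute 29 to minute 67.
A ∩ B = minute 33 to minute 66.
Total: 33 minutes.

33 minutes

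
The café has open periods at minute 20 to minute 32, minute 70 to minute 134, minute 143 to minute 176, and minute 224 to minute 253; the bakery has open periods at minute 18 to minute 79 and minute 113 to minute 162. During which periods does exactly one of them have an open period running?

minute 18 to minute 20, minute 32 to minute 70, minute 79 to minute 113, minute 134 to minute 143, minute 162 to minute 176, minute 224 to minute 253

A \ B = minute 79 to minute 113, minute 162 to minute 176, minute 224 to minute 253.
B \ A = minute 18 to minute 20, minute 32 to minute 70, minute 134 to minute 143.
Union of the two gives the symmetric difference.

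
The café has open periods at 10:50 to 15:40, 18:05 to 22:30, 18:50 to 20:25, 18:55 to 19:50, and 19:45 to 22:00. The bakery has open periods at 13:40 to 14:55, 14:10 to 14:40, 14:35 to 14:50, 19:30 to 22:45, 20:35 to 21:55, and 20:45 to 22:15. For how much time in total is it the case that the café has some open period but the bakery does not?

5 h

Merge the first list: 10:50-15:40, 18:05-22:30.
Merge the second list: 13:40-14:55, 19:30-22:45.
A \ B = 10:50-13:40, 14:55-15:40, 18:05-19:30.
Total: 2 h 50 min + 45 min + 1 h 25 min = 5 h.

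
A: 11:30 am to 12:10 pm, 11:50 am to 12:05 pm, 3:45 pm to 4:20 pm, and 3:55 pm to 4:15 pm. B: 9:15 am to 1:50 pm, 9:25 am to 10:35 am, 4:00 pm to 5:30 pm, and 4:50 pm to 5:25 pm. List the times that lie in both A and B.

Merge the first list: 11:30 am–12:10 pm, 3:45 pm–4:20 pm.
Merge the second list: 9:15 am–1:50 pm, 4:00 pm–5:30 pm.
11:30 am–12:10 pm overlaps B on 11:30 am–12:10 pm.
3:45 pm–4:20 pm overlaps B on 4:00 pm–4:20 pm.

11:30 am–12:10 pm, 4:00 pm–4:20 pm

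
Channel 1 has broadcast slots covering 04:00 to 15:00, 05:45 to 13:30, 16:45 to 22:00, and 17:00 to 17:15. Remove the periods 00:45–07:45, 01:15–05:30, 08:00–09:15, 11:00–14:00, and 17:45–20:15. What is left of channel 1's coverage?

A, merged: 04:00–15:00, 16:45–22:00.
B, merged: 00:45–07:45, 08:00–09:15, 11:00–14:00, 17:45–20:15.
04:00–15:00 \ B = 07:45–08:00, 09:15–11:00, 14:00–15:00.
16:45–22:00 \ B = 16:45–17:45, 20:15–22:00.

07:45–08:00, 09:15–11:00, 14:00–15:00, 16:45–17:45, 20:15–22:00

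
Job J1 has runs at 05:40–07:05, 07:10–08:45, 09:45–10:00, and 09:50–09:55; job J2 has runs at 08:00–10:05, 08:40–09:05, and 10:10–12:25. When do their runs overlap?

08:00-08:45, 09:45-10:00

Merge the first list: 05:40-07:05, 07:10-08:45, 09:45-10:00.
Merge the second list: 08:00-10:05, 10:10-12:25.
05:40-07:05 meets no B interval.
07:10-08:45 ∩ B → 08:00-08:45.
09:45-10:00 ∩ B → 09:45-10:00.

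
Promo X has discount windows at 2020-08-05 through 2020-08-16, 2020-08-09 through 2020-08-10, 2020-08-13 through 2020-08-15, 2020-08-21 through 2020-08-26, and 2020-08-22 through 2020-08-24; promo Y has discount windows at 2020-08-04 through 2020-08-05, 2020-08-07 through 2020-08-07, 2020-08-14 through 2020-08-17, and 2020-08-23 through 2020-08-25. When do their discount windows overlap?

Merge the first list: 2020-08-05 through 2020-08-16, 2020-08-21 through 2020-08-26.
2020-08-05 through 2020-08-16 meets the second set on 2020-08-05 through 2020-08-05, 2020-08-07 through 2020-08-07, 2020-08-14 through 2020-08-16.
2020-08-21 through 2020-08-26 meets the second set on 2020-08-23 through 2020-08-25.

2020-08-05 through 2020-08-05, 2020-08-07 through 2020-08-07, 2020-08-14 through 2020-08-16, 2020-08-23 through 2020-08-25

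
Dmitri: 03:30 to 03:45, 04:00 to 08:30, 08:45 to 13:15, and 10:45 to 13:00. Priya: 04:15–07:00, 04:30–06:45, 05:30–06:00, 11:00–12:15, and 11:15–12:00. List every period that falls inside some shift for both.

04:15–07:00, 11:00–12:15

A, merged: 03:30–03:45, 04:00–08:30, 08:45–13:15.
B, merged: 04:15–07:00, 11:00–12:15.
03:30–03:45: no overlap with the second set.
04:00–08:30 meets the second set on 04:15–07:00.
08:45–13:15 meets the second set on 11:00–12:15.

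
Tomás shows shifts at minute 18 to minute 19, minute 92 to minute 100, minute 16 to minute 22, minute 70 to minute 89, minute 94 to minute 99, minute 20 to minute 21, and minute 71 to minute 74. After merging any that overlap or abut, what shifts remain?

Sort by start: minute 16 to minute 22, minute 18 to minute 19, minute 20 to minute 21, minute 70 to minute 89, minute 71 to minute 74, minute 92 to minute 100, minute 94 to minute 99.
minute 18 to minute 19 overlaps/touches minute 16 to minute 22 → extend to minute 16 to minute 22.
minute 20 to minute 21 overlaps/touches minute 16 to minute 22 → extend to minute 16 to minute 22.
minute 70 to minute 89 is disjoint → start new block.
minute 71 to minute 74 overlaps/touches minute 70 to minute 89 → extend to minute 70 to minute 89.
minute 92 to minute 100 is disjoint → start new block.
minute 94 to minute 99 overlaps/touches minute 92 to minute 100 → extend to minute 92 to minute 100.

minute 16 to minute 22, minute 70 to minute 89, minute 92 to minute 100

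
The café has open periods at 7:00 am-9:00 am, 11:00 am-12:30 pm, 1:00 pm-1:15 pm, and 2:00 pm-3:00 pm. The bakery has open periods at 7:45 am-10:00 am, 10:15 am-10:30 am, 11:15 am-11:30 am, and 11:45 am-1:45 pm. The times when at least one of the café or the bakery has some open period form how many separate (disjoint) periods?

A ∪ B = 7:00 am–10:00 am, 10:15 am–10:30 am, 11:00 am–1:45 pm, 2:00 pm–3:00 pm.
That is 4 disjoint pieces.

4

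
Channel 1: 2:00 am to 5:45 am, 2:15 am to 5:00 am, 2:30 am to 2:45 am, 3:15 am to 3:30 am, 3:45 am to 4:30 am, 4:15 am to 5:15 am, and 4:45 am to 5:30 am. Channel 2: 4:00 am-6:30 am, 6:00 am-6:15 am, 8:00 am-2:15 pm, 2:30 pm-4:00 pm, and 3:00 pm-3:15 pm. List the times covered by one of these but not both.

2:00 am–4:00 am, 5:45 am–6:30 am, 8:00 am–2:15 pm, 2:30 pm–4:00 pm

A, merged: 2:00 am–5:45 am.
B, merged: 4:00 am–6:30 am, 8:00 am–2:15 pm, 2:30 pm–4:00 pm.
A but not B: 2:00 am–4:00 am.
B but not A: 5:45 am–6:30 am, 8:00 am–2:15 pm, 2:30 pm–4:00 pm.
Combining gives A △ B.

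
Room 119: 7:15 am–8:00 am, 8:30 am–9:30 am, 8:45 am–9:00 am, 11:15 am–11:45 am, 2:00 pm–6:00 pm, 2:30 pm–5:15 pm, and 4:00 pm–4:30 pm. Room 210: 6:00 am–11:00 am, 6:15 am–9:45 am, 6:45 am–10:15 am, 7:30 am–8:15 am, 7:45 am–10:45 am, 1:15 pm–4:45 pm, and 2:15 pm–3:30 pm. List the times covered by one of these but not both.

A, merged: 7:15 am-8:00 am, 8:30 am-9:30 am, 11:15 am-11:45 am, 2:00 pm-6:00 pm.
B, merged: 6:00 am-11:00 am, 1:15 pm-4:45 pm.
Only in the first: 11:15 am-11:45 am, 4:45 pm-6:00 pm.
Only in the second: 6:00 am-7:15 am, 8:00 am-8:30 am, 9:30 am-11:00 am, 1:15 pm-2:00 pm.
Together these are the periods covered by exactly one.

6:00 am-7:15 am, 8:00 am-8:30 am, 9:30 am-11:00 am, 11:15 am-11:45 am, 1:15 pm-2:00 pm, 4:45 pm-6:00 pm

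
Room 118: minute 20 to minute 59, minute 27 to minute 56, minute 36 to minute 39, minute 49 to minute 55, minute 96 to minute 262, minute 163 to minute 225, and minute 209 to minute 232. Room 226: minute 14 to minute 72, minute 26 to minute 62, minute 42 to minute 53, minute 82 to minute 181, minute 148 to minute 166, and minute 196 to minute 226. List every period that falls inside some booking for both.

minute 20 to minute 59, minute 96 to minute 181, minute 196 to minute 226

Merge the first list: minute 20 to minute 59, minute 96 to minute 262.
Merge the second list: minute 14 to minute 72, minute 82 to minute 181, minute 196 to minute 226.
minute 20 to minute 59 ∩ B → minute 20 to minute 59.
minute 96 to minute 262 ∩ B → minute 96 to minute 181, minute 196 to minute 226.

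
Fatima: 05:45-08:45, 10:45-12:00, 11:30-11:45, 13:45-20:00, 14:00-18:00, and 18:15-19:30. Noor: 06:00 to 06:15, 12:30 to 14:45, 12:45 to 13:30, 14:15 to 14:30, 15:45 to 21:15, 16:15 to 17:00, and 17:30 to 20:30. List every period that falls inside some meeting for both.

06:00–06:15, 13:45–14:45, 15:45–20:00

Merge the first list: 05:45–08:45, 10:45–12:00, 13:45–20:00.
Merge the second list: 06:00–06:15, 12:30–14:45, 15:45–21:15.
05:45–08:45 ∩ B → 06:00–06:15.
10:45–12:00 meets no B interval.
13:45–20:00 ∩ B → 13:45–14:45, 15:45–20:00.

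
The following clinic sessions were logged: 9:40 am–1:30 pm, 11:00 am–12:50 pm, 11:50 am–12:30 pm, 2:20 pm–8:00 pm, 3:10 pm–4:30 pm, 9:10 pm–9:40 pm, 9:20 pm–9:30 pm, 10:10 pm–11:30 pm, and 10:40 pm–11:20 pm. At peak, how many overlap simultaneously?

3

Sweep endpoints in order; track running count of active intervals.
Peak of 3 reached at 11:50 am.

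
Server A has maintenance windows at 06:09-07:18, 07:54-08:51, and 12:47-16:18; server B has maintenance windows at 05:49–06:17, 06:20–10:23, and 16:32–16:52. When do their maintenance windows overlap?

06:09-07:18 meets the second set on 06:09-06:17, 06:20-07:18.
07:54-08:51 meets the second set on 07:54-08:51.
12:47-16:18: no overlap with the second set.

06:09-06:17, 06:20-07:18, 07:54-08:51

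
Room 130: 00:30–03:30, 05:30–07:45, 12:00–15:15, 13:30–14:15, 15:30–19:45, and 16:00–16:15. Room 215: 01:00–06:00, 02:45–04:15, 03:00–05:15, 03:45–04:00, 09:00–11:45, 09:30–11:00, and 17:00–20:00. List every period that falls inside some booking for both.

Merge the first list: 00:30-03:30, 05:30-07:45, 12:00-15:15, 15:30-19:45.
Merge the second list: 01:00-06:00, 09:00-11:45, 17:00-20:00.
00:30-03:30 ∩ B → 01:00-03:30.
05:30-07:45 ∩ B → 05:30-06:00.
12:00-15:15 meets no B interval.
15:30-19:45 ∩ B → 17:00-19:45.

01:00-03:30, 05:30-06:00, 17:00-19:45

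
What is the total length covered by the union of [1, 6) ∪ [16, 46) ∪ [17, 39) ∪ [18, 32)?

Merged: [1, 6), [16, 46).
Lengths: 5 + 30 = 35.

35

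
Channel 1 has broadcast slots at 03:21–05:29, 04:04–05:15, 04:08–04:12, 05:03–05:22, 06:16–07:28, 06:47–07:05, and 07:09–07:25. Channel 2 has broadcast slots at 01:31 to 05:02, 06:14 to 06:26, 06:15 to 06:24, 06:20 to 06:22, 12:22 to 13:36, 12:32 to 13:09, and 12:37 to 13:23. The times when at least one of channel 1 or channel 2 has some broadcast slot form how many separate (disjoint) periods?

Merge the first list: 03:21–05:29, 06:16–07:28.
Merge the second list: 01:31–05:02, 06:14–06:26, 12:22–13:36.
A ∪ B = 01:31–05:29, 06:14–07:28, 12:22–13:36.
That is 3 disjoint pieces.

3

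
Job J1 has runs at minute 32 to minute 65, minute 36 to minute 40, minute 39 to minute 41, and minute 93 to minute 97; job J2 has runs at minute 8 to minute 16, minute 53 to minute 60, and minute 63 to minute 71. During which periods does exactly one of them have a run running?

Merge the first list: minute 32 to minute 65, minute 93 to minute 97.
A but not B: minute 32 to minute 53, minute 60 to minute 63, minute 93 to minute 97.
B but not A: minute 8 to minute 16, minute 65 to minute 71.
Combining gives A △ B.

minute 8 to minute 16, minute 32 to minute 53, minute 60 to minute 63, minute 65 to minute 71, minute 93 to minute 97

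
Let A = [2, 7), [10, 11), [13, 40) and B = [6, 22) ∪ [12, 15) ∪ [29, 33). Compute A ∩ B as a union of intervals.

[6, 7) ∪ [10, 11) ∪ [13, 22) ∪ [29, 33)

Second set merges to [6, 22), [29, 33).
[2, 7) meets the second set on [6, 7).
[10, 11) meets the second set on [10, 11).
[13, 40) meets the second set on [13, 22), [29, 33).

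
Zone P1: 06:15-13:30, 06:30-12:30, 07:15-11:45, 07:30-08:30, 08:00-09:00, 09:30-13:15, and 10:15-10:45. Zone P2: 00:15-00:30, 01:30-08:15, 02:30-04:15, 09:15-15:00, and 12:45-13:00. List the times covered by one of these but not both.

Merge the first list: 06:15–13:30.
Merge the second list: 00:15–00:30, 01:30–08:15, 09:15–15:00.
A \ B = 08:15–09:15.
B \ A = 00:15–00:30, 01:30–06:15, 13:30–15:00.
Union of the two gives the symmetric difference.

00:15–00:30, 01:30–06:15, 08:15–09:15, 13:30–15:00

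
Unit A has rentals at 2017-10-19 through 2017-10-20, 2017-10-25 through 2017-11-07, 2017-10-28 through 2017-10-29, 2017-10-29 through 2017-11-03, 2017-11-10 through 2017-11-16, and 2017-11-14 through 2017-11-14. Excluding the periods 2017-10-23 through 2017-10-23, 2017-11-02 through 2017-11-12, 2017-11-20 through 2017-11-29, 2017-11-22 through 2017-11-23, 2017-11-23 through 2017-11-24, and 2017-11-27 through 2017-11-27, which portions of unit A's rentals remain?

2017-10-19 through 2017-10-20, 2017-10-25 through 2017-11-01, 2017-11-13 through 2017-11-16

A, merged: 2017-10-19 through 2017-10-20, 2017-10-25 through 2017-11-07, 2017-11-10 through 2017-11-16.
B, merged: 2017-10-23 through 2017-10-23, 2017-11-02 through 2017-11-12, 2017-11-20 through 2017-11-29.
2017-10-19 through 2017-10-20: no B overlap → unchanged.
2017-10-25 through 2017-11-07 minus B → 2017-10-25 through 2017-11-01.
2017-11-10 through 2017-11-16 minus B → 2017-11-13 through 2017-11-16.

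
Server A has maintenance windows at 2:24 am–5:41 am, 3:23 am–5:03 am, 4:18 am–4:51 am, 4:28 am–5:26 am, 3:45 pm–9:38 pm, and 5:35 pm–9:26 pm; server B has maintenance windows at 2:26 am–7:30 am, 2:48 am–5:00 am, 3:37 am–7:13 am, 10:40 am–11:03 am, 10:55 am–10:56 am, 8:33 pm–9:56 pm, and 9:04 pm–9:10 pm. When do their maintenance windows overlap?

A, merged: 2:24 am–5:41 am, 3:45 pm–9:38 pm.
B, merged: 2:26 am–7:30 am, 10:40 am–11:03 am, 8:33 pm–9:56 pm.
2:24 am–5:41 am meets the second set on 2:26 am–5:41 am.
3:45 pm–9:38 pm meets the second set on 8:33 pm–9:38 pm.

2:26 am–5:41 am, 8:33 pm–9:38 pm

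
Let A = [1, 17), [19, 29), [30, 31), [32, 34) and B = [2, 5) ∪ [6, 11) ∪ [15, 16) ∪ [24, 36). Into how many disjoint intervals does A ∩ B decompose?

6

A ∩ B = [2, 5), [6, 11), [15, 16), [24, 29), [30, 31), [32, 34).
That is 6 disjoint pieces.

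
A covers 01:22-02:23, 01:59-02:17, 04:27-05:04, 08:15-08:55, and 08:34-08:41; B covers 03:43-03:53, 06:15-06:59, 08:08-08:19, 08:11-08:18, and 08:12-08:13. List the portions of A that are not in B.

A, merged: 01:22–02:23, 04:27–05:04, 08:15–08:55.
B, merged: 03:43–03:53, 06:15–06:59, 08:08–08:19.
01:22–02:23 is untouched.
04:27–05:04 is untouched.
08:15–08:55 with B removed leaves 08:19–08:55.

01:22–02:23, 04:27–05:04, 08:19–08:55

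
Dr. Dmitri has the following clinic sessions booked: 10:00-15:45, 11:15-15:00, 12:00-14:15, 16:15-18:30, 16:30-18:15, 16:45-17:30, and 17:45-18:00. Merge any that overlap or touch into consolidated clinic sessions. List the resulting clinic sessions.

11:15–15:00 overlaps/touches 10:00–15:45 → extend to 10:00–15:45.
12:00–14:15 overlaps/touches 10:00–15:45 → extend to 10:00–15:45.
16:15–18:30 is disjoint → start new block.
16:30–18:15 overlaps/touches 16:15–18:30 → extend to 16:15–18:30.
16:45–17:30 overlaps/touches 16:15–18:30 → extend to 16:15–18:30.
17:45–18:00 overlaps/touches 16:15–18:30 → extend to 16:15–18:30.

10:00–15:45, 16:15–18:30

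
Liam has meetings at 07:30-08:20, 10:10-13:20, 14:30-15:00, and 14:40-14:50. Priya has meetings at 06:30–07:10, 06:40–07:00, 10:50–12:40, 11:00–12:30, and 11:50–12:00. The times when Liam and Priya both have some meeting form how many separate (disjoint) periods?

A, merged: 07:30–08:20, 10:10–13:20, 14:30–15:00.
B, merged: 06:30–07:10, 10:50–12:40.
A ∩ B = 10:50–12:40.
That is 1 disjoint piece.

1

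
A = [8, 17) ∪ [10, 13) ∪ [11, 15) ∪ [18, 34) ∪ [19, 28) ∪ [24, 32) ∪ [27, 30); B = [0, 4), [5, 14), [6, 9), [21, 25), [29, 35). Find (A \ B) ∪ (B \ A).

Merge the first list: [8, 17), [18, 34).
Merge the second list: [0, 4), [5, 14), [21, 25), [29, 35).
A but not B: [14, 17), [18, 21), [25, 29).
B but not A: [0, 4), [5, 8), [34, 35).
Combining gives A △ B.

[0, 4) ∪ [5, 8) ∪ [14, 17) ∪ [18, 21) ∪ [25, 29) ∪ [34, 35)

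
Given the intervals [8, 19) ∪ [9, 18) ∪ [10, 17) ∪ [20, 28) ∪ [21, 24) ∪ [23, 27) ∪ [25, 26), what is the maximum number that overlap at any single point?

3

Sweep endpoints in order; track running count of active intervals.
Peak of 3 reached at 10.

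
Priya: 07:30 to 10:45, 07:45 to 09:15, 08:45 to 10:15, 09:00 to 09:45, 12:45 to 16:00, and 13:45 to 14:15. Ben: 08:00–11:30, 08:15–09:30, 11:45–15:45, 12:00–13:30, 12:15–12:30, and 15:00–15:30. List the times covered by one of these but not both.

First set merges to 07:30-10:45, 12:45-16:00.
Second set merges to 08:00-11:30, 11:45-15:45.
A but not B: 07:30-08:00, 15:45-16:00.
B but not A: 10:45-11:30, 11:45-12:45.
Combining gives A △ B.

07:30-08:00, 10:45-11:30, 11:45-12:45, 15:45-16:00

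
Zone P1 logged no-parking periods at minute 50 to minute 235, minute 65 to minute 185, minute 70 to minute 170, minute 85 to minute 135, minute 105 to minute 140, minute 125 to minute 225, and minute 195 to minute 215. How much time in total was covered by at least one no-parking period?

Merged: minute 50 to minute 235.
Length: 185 minutes.

185 minutes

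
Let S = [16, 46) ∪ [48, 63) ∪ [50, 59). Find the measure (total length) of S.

45

Merged: [16, 46), [48, 63).
Lengths: 30 + 15 = 45.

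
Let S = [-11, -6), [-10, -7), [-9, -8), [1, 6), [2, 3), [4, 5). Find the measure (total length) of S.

10

Merged: [-11, -6), [1, 6).
Lengths: 5 + 5 = 10.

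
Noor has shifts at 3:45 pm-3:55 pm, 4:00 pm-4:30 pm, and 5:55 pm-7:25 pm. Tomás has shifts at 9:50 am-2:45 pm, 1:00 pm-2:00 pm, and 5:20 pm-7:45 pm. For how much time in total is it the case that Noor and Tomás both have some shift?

1 h 30 min

B, merged: 9:50 am–2:45 pm, 5:20 pm–7:45 pm.
A ∩ B = 5:55 pm–7:25 pm.
Total: 1 h 30 min.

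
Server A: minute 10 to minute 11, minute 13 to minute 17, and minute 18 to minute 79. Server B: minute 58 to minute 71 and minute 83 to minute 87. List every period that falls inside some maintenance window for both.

minute 10 to minute 11 falls entirely outside B.
minute 13 to minute 17 falls entirely outside B.
minute 18 to minute 79 overlaps B on minute 58 to minute 71.

minute 58 to minute 71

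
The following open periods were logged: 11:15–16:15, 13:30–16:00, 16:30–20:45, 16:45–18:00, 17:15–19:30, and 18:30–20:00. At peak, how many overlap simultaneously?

3

Sweep endpoints in order; track running count of active intervals.
Peak of 3 reached at 17:15.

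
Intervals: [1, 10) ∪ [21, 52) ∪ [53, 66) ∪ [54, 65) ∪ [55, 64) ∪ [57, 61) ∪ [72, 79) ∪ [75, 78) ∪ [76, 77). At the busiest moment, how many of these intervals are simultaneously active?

Walk the sorted start/end points keeping a running depth.
The depth first hits 4 at 57.

4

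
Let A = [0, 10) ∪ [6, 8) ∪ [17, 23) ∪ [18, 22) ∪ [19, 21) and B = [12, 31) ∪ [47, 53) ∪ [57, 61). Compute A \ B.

Merge the first list: [0, 10), [17, 23).
[0, 10) is untouched.
[17, 23) lies entirely inside B → drops out.

[0, 10)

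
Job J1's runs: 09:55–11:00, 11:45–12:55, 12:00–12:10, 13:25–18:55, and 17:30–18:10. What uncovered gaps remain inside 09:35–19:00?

09:35–09:55, 11:00–11:45, 12:55–13:25, 18:55–19:00

The merged coverage is 09:55–11:00, 11:45–12:55, 13:25–18:55.
Gaps within 09:35–19:00: 09:35–09:55, 11:00–11:45, 12:55–13:25, 18:55–19:00.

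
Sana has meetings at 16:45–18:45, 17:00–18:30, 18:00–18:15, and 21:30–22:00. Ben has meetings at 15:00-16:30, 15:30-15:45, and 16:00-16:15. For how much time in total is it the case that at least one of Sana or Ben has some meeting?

First set merges to 16:45–18:45, 21:30–22:00.
Second set merges to 15:00–16:30.
A ∪ B = 15:00–16:30, 16:45–18:45, 21:30–22:00.
Total: 1 h 30 min + 2 h + 30 min = 4 h.

4 h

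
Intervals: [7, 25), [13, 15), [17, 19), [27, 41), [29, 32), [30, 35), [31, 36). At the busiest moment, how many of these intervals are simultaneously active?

4

Walk the sorted start/end points keeping a running depth.
The depth first hits 4 at 31.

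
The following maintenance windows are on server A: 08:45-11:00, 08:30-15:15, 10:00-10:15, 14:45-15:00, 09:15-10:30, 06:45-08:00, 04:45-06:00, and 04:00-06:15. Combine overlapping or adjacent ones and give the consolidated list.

Sort by start: 04:00–06:15, 04:45–06:00, 06:45–08:00, 08:30–15:15, 08:45–11:00, 09:15–10:30, 10:00–10:15, 14:45–15:00.
04:45–06:00 overlaps/touches 04:00–06:15 → extend to 04:00–06:15.
06:45–08:00 is disjoint → start new block.
08:30–15:15 is disjoint → start new block.
08:45–11:00 overlaps/touches 08:30–15:15 → extend to 08:30–15:15.
09:15–10:30 overlaps/touches 08:30–15:15 → extend to 08:30–15:15.
10:00–10:15 overlaps/touches 08:30–15:15 → extend to 08:30–15:15.
14:45–15:00 overlaps/touches 08:30–15:15 → extend to 08:30–15:15.

04:00–06:15, 06:45–08:00, 08:30–15:15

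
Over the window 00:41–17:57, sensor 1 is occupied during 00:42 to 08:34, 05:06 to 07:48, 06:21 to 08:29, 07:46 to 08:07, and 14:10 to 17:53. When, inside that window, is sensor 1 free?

00:41–00:42, 08:34–14:10, 17:53–17:57

Covered (merged): 00:42–08:34, 14:10–17:53.
Gaps within 00:41–17:57: 00:41–00:42, 08:34–14:10, 17:53–17:57.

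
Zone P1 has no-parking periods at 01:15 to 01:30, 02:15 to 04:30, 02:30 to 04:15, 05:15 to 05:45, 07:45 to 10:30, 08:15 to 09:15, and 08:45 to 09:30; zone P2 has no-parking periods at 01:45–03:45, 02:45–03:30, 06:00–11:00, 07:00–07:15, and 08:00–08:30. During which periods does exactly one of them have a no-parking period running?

01:15-01:30, 01:45-02:15, 03:45-04:30, 05:15-05:45, 06:00-07:45, 10:30-11:00

First set merges to 01:15-01:30, 02:15-04:30, 05:15-05:45, 07:45-10:30.
Second set merges to 01:45-03:45, 06:00-11:00.
A \ B = 01:15-01:30, 03:45-04:30, 05:15-05:45.
B \ A = 01:45-02:15, 06:00-07:45, 10:30-11:00.
Union of the two gives the symmetric difference.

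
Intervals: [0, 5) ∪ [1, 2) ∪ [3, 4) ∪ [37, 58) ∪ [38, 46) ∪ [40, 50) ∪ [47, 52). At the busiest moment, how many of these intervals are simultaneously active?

Sweep endpoints in order; track running count of active intervals.
Peak of 3 reached at 40.

3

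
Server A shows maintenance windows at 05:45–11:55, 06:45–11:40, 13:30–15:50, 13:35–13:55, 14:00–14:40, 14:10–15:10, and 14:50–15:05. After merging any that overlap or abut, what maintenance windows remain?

06:45-11:40 overlaps/touches 05:45-11:55 → extend to 05:45-11:55.
13:30-15:50 is disjoint → start new block.
13:35-13:55 overlaps/touches 13:30-15:50 → extend to 13:30-15:50.
14:00-14:40 overlaps/touches 13:30-15:50 → extend to 13:30-15:50.
14:10-15:10 overlaps/touches 13:30-15:50 → extend to 13:30-15:50.
14:50-15:05 overlaps/touches 13:30-15:50 → extend to 13:30-15:50.

05:45-11:55, 13:30-15:50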